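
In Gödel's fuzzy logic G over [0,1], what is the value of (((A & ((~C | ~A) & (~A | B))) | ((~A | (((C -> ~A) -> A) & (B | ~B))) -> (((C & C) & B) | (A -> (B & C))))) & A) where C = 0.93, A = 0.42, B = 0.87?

0.42

~C: Gödel ¬ of 0.93 = 0 (operand ≠ 0)
~A: Gödel ¬ of 0.42 = 0 (operand ≠ 0)
(~C | ~A) = max(0, 0) = 0
~A: Gödel ¬ of 0.42 = 0 (operand ≠ 0)
(~A | B) = max(0, 0.87) = 0.87
((~C | ~A) & (~A | B)) = min(0, 0.87) = 0
(A & ((~C | ~A) & (~A | B))) = min(0.42, 0) = 0
~A: Gödel ¬ of 0.42 = 0 (operand ≠ 0)
~A: Gödel ¬ of 0.42 = 0 (operand ≠ 0)
(C -> ~A): 0.93 > 0, so result = 0
((C -> ~A) -> A): 0 ≤ 0.42, so result = 1
~B: Gödel ¬ of 0.87 = 0 (operand ≠ 0)
(B | ~B) = max(0.87, 0) = 0.87
(((C -> ~A) -> A) & (B | ~B)) = min(1, 0.87) = 0.87
(~A | (((C -> ~A) -> A) & (B | ~B))) = max(0, 0.87) = 0.87
(C & C) = min(0.93, 0.93) = 0.93
((C & C) & B) = min(0.93, 0.87) = 0.87
(B & C) = min(0.87, 0.93) = 0.87
(A -> (B & C)): 0.42 ≤ 0.87, so result = 1
(((C & C) & B) | (A -> (B & C))) = max(0.87, 1) = 1
((~A | (((C -> ~A) -> A) & (B | ~B))) -> (((C & C) & B) | (A -> (B & C)))): 0.87 ≤ 1, so result = 1
((A & ((~C | ~A) & (~A | B))) | ((~A | (((C -> ~A) -> A) & (B | ~B))) -> (((C & C) & B) | (A -> (B & C))))) = max(0, 1) = 1
(((A & ((~C | ~A) & (~A | B))) | ((~A | (((C -> ~A) -> A) & (B | ~B))) -> (((C & C) & B) | (A -> (B & C))))) & A) = min(1, 0.42) = 0.42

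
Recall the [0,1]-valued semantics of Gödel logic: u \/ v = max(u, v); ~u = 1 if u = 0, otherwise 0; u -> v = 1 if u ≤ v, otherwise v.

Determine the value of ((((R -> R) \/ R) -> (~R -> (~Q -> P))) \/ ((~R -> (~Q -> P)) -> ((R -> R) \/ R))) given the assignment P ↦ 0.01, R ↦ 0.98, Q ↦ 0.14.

1.00

(R -> R): 0.98 ≤ 0.98, so result = 1
((R -> R) \/ R) = max(1, 0.98) = 1
~R: Gödel ¬ of 0.98 = 0 (operand ≠ 0)
~Q: Gödel ¬ of 0.14 = 0 (operand ≠ 0)
(~Q -> P): 0 ≤ 0.01, so result = 1
(~R -> (~Q -> P)): 0 ≤ 1, so result = 1
(((R -> R) \/ R) -> (~R -> (~Q -> P))): 1 ≤ 1, so result = 1
~R: Gödel ¬ of 0.98 = 0 (operand ≠ 0)
~Q: Gödel ¬ of 0.14 = 0 (operand ≠ 0)
(~Q -> P): 0 ≤ 0.01, so result = 1
(~R -> (~Q -> P)): 0 ≤ 1, so result = 1
(R -> R): 0.98 ≤ 0.98, so result = 1
((R -> R) \/ R) = max(1, 0.98) = 1
((~R -> (~Q -> P)) -> ((R -> R) \/ R)): 1 ≤ 1, so result = 1
((((R -> R) \/ R) -> (~R -> (~Q -> P))) \/ ((~R -> (~Q -> P)) -> ((R -> R) \/ R))) = max(1, 1) = 1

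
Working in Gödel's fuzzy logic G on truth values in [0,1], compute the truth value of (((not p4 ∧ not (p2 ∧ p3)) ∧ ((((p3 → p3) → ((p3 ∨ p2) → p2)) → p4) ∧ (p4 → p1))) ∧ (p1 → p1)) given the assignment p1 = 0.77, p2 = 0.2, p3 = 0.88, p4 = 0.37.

not p4: Gödel ¬ of 0.37 = 0 (operand ≠ 0)
(p2 ∧ p3) = min(0.2, 0.88) = 0.2
not (p2 ∧ p3): Gödel ¬ of 0.2 = 0 (operand ≠ 0)
(not p4 ∧ not (p2 ∧ p3)) = min(0, 0) = 0
(p3 → p3): 0.88 ≤ 0.88, so result = 1
(p3 ∨ p2) = max(0.88, 0.2) = 0.88
((p3 ∨ p2) → p2): 0.88 > 0.2, so result = 0.2
((p3 → p3) → ((p3 ∨ p2) → p2)): 1 > 0.2, so result = 0.2
(((p3 → p3) → ((p3 ∨ p2) → p2)) → p4): 0.2 ≤ 0.37, so result = 1
(p4 → p1): 0.37 ≤ 0.77, so result = 1
((((p3 → p3) → ((p3 ∨ p2) → p2)) → p4) ∧ (p4 → p1)) = min(1, 1) = 1
((not p4 ∧ not (p2 ∧ p3)) ∧ ((((p3 → p3) → ((p3 ∨ p2) → p2)) → p4) ∧ (p4 → p1))) = min(0, 1) = 0
(p1 → p1): 0.77 ≤ 0.77, so result = 1
(((not p4 ∧ not (p2 ∧ p3)) ∧ ((((p3 → p3) → ((p3 ∨ p2) → p2)) → p4) ∧ (p4 → p1))) ∧ (p1 → p1)) = min(0, 1) = 0

0.00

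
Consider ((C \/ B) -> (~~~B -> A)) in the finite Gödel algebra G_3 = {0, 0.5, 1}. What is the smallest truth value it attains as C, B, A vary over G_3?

0.00

The minimum is attained at C = 0.5, B = 0, A = 0:
  (C \/ B) = max(0.5, 0) = 0.5
  ~B: Gödel ¬ of 0 = 1 (operand is 0)
  ~~B: Gödel ¬ of 1 = 0 (operand ≠ 0)
  ~~~B: Gödel ¬ of 0 = 1 (operand is 0)
  (~~~B -> A): 1 > 0, so result = 0
  ((C \/ B) -> (~~~B -> A)): 0.5 > 0, so result = 0
Checking all 27 assignments confirms none give a value below 0.00.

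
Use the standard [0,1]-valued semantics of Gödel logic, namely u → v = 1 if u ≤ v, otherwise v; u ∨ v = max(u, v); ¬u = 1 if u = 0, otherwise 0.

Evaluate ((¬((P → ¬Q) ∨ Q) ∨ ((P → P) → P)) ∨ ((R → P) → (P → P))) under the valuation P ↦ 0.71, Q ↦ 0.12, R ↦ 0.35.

¬Q: Gödel ¬ of 0.12 = 0 (operand ≠ 0)
(P → ¬Q): 0.71 > 0, so result = 0
((P → ¬Q) ∨ Q) = max(0, 0.12) = 0.12
¬((P → ¬Q) ∨ Q): Gödel ¬ of 0.12 = 0 (operand ≠ 0)
(P → P): 0.71 ≤ 0.71, so result = 1
((P → P) → P): 1 > 0.71, so result = 0.71
(¬((P → ¬Q) ∨ Q) ∨ ((P → P) → P)) = max(0, 0.71) = 0.71
(R → P): 0.35 ≤ 0.71, so result = 1
(P → P): 0.71 ≤ 0.71, so result = 1
((R → P) → (P → P)): 1 ≤ 1, so result = 1
((¬((P → ¬Q) ∨ Q) ∨ ((P → P) → P)) ∨ ((R → P) → (P → P))) = max(0.71, 1) = 1

1.00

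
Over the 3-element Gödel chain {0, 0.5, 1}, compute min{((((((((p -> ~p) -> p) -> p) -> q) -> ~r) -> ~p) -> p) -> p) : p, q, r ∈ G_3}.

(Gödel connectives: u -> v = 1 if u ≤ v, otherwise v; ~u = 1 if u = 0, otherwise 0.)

The minimum is attained at p = 0.5, q = 0, r = 0:
  ~p: Gödel ¬ of 0.5 = 0 (operand ≠ 0)
  (p -> ~p): 0.5 > 0, so result = 0
  ((p -> ~p) -> p): 0 ≤ 0.5, so result = 1
  (((p -> ~p) -> p) -> p): 1 > 0.5, so result = 0.5
  ((((p -> ~p) -> p) -> p) -> q): 0.5 > 0, so result = 0
  ~r: Gödel ¬ of 0 = 1 (operand is 0)
  (((((p -> ~p) -> p) -> p) -> q) -> ~r): 0 ≤ 1, so result = 1
  ~p: Gödel ¬ of 0.5 = 0 (operand ≠ 0)
  ((((((p -> ~p) -> p) -> p) -> q) -> ~r) -> ~p): 1 > 0, so result = 0
  (((((((p -> ~p) -> p) -> p) -> q) -> ~r) -> ~p) -> p): 0 ≤ 0.5, so result = 1
  ((((((((p -> ~p) -> p) -> p) -> q) -> ~r) -> ~p) -> p) -> p): 1 > 0.5, so result = 0.5
Checking all 27 assignments confirms none give a value below 0.50.

0.50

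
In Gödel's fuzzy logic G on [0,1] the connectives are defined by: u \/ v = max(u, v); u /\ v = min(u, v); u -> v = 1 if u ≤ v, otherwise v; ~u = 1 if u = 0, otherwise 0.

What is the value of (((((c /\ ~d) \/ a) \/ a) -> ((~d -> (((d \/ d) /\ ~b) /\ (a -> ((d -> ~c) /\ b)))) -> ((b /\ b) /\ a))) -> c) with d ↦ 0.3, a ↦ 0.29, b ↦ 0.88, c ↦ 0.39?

~d: Gödel ¬ of 0.3 = 0 (operand ≠ 0)
(c /\ ~d) = min(0.39, 0) = 0
((c /\ ~d) \/ a) = max(0, 0.29) = 0.29
(((c /\ ~d) \/ a) \/ a) = max(0.29, 0.29) = 0.29
~d: Gödel ¬ of 0.3 = 0 (operand ≠ 0)
(d \/ d) = max(0.3, 0.3) = 0.3
~b: Gödel ¬ of 0.88 = 0 (operand ≠ 0)
((d \/ d) /\ ~b) = min(0.3, 0) = 0
~c: Gödel ¬ of 0.39 = 0 (operand ≠ 0)
(d -> ~c): 0.3 > 0, so result = 0
((d -> ~c) /\ b) = min(0, 0.88) = 0
(a -> ((d -> ~c) /\ b)): 0.29 > 0, so result = 0
(((d \/ d) /\ ~b) /\ (a -> ((d -> ~c) /\ b))) = min(0, 0) = 0
(~d -> (((d \/ d) /\ ~b) /\ (a -> ((d -> ~c) /\ b)))): 0 ≤ 0, so result = 1
(b /\ b) = min(0.88, 0.88) = 0.88
((b /\ b) /\ a) = min(0.88, 0.29) = 0.29
((~d -> (((d \/ d) /\ ~b) /\ (a -> ((d -> ~c) /\ b)))) -> ((b /\ b) /\ a)): 1 > 0.29, so result = 0.29
((((c /\ ~d) \/ a) \/ a) -> ((~d -> (((d \/ d) /\ ~b) /\ (a -> ((d -> ~c) /\ b)))) -> ((b /\ b) /\ a))): 0.29 ≤ 0.29, so result = 1
(((((c /\ ~d) \/ a) \/ a) -> ((~d -> (((d \/ d) /\ ~b) /\ (a -> ((d -> ~c) /\ b)))) -> ((b /\ b) /\ a))) -> c): 1 > 0.39, so result = 0.39

0.39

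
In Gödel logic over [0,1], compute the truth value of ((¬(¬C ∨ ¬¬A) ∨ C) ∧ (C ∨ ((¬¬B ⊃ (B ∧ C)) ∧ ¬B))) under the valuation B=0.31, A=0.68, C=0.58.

¬C: Gödel ¬ of 0.58 = 0 (operand ≠ 0)
¬A: Gödel ¬ of 0.68 = 0 (operand ≠ 0)
¬¬A: Gödel ¬ of 0 = 1 (operand is 0)
(¬C ∨ ¬¬A) = max(0, 1) = 1
¬(¬C ∨ ¬¬A): Gödel ¬ of 1 = 0 (operand ≠ 0)
(¬(¬C ∨ ¬¬A) ∨ C) = max(0, 0.58) = 0.58
¬B: Gödel ¬ of 0.31 = 0 (operand ≠ 0)
¬¬B: Gödel ¬ of 0 = 1 (operand is 0)
(B ∧ C) = min(0.31, 0.58) = 0.31
(¬¬B ⊃ (B ∧ C)): 1 > 0.31, so result = 0.31
¬B: Gödel ¬ of 0.31 = 0 (operand ≠ 0)
((¬¬B ⊃ (B ∧ C)) ∧ ¬B) = min(0.31, 0) = 0
(C ∨ ((¬¬B ⊃ (B ∧ C)) ∧ ¬B)) = max(0.58, 0) = 0.58
((¬(¬C ∨ ¬¬A) ∨ C) ∧ (C ∨ ((¬¬B ⊃ (B ∧ C)) ∧ ¬B))) = min(0.58, 0.58) = 0.58

0.58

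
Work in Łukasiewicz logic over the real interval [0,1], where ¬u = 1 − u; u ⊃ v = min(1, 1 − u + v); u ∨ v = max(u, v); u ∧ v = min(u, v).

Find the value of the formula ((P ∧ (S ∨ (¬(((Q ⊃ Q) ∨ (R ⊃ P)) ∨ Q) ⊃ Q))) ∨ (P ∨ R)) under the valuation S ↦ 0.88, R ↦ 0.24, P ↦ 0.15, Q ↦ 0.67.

(Q ⊃ Q): min(1, 1 − 0.67 + 0.67) = 1
(R ⊃ P): min(1, 1 − 0.24 + 0.15) = 0.91
((Q ⊃ Q) ∨ (R ⊃ P)) = max(1, 0.91) = 1
(((Q ⊃ Q) ∨ (R ⊃ P)) ∨ Q) = max(1, 0.67) = 1
¬(((Q ⊃ Q) ∨ (R ⊃ P)) ∨ Q): Łukasiewicz ¬ gives 1 − 1 = 0
(¬(((Q ⊃ Q) ∨ (R ⊃ P)) ∨ Q) ⊃ Q): min(1, 1 − 0 + 0.67) = 1
(S ∨ (¬(((Q ⊃ Q) ∨ (R ⊃ P)) ∨ Q) ⊃ Q)) = max(0.88, 1) = 1
(P ∧ (S ∨ (¬(((Q ⊃ Q) ∨ (R ⊃ P)) ∨ Q) ⊃ Q))) = min(0.15, 1) = 0.15
(P ∨ R) = max(0.15, 0.24) = 0.24
((P ∧ (S ∨ (¬(((Q ⊃ Q) ∨ (R ⊃ P)) ∨ Q) ⊃ Q))) ∨ (P ∨ R)) = max(0.15, 0.24) = 0.24

0.24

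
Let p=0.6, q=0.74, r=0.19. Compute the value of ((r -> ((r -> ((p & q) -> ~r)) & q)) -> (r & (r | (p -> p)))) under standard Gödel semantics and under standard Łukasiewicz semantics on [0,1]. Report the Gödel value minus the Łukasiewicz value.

0.81

Gödel evaluation:
  (p & q) = min(0.6, 0.74) = 0.6
  ~r: Gödel ¬ of 0.19 = 0 (operand ≠ 0)
  ((p & q) -> ~r): 0.6 > 0, so result = 0
  (r -> ((p & q) -> ~r)): 0.19 > 0, so result = 0
  ((r -> ((p & q) -> ~r)) & q) = min(0, 0.74) = 0
  (r -> ((r -> ((p & q) -> ~r)) & q)): 0.19 > 0, so result = 0
  (p -> p): 0.6 ≤ 0.6, so result = 1
  (r | (p -> p)) = max(0.19, 1) = 1
  (r & (r | (p -> p))) = min(0.19, 1) = 0.19
  ((r -> ((r -> ((p & q) -> ~r)) & q)) -> (r & (r | (p -> p)))): 0 ≤ 0.19, so result = 1
  Gödel value = 1
Łukasiewicz evaluation:
  (p & q) = min(0.6, 0.74) = 0.6
  ~r: Łukasiewicz ¬ gives 1 − 0.19 = 0.81
  ((p & q) -> ~r): min(1, 1 − 0.6 + 0.81) = 1
  (r -> ((p & q) -> ~r)): min(1, 1 − 0.19 + 1) = 1
  ((r -> ((p & q) -> ~r)) & q) = min(1, 0.74) = 0.74
  (r -> ((r -> ((p & q) -> ~r)) & q)): min(1, 1 − 0.19 + 0.74) = 1
  (p -> p): min(1, 1 − 0.6 + 0.6) = 1
  (r | (p -> p)) = max(0.19, 1) = 1
  (r & (r | (p -> p))) = min(0.19, 1) = 0.19
  ((r -> ((r -> ((p & q) -> ~r)) & q)) -> (r & (r | (p -> p)))): min(1, 1 − 1 + 0.19) = 0.19
  Łukasiewicz value = 0.19
Difference: 1 − 0.19 = 0.81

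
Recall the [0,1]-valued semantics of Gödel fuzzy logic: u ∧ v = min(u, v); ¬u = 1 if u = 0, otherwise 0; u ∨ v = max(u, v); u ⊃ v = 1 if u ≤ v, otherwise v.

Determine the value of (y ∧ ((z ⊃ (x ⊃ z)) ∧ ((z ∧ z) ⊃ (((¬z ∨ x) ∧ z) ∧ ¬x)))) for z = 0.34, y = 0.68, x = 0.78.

(x ⊃ z): 0.78 > 0.34, so result = 0.34
(z ⊃ (x ⊃ z)): 0.34 ≤ 0.34, so result = 1
(z ∧ z) = min(0.34, 0.34) = 0.34
¬z: Gödel ¬ of 0.34 = 0 (operand ≠ 0)
(¬z ∨ x) = max(0, 0.78) = 0.78
((¬z ∨ x) ∧ z) = min(0.78, 0.34) = 0.34
¬x: Gödel ¬ of 0.78 = 0 (operand ≠ 0)
(((¬z ∨ x) ∧ z) ∧ ¬x) = min(0.34, 0) = 0
((z ∧ z) ⊃ (((¬z ∨ x) ∧ z) ∧ ¬x)): 0.34 > 0, so result = 0
((z ⊃ (x ⊃ z)) ∧ ((z ∧ z) ⊃ (((¬z ∨ x) ∧ z) ∧ ¬x))) = min(1, 0) = 0
(y ∧ ((z ⊃ (x ⊃ z)) ∧ ((z ∧ z) ⊃ (((¬z ∨ x) ∧ z) ∧ ¬x)))) = min(0.68, 0) = 0

0.00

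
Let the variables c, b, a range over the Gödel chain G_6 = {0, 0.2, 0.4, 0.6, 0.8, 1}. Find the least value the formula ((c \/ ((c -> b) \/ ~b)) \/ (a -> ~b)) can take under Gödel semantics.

The minimum is attained at c = 0.4, b = 0.2, a = 0.2:
  (c -> b): 0.4 > 0.2, so result = 0.2
  ~b: Gödel ¬ of 0.2 = 0 (operand ≠ 0)
  ((c -> b) \/ ~b) = max(0.2, 0) = 0.2
  (c \/ ((c -> b) \/ ~b)) = max(0.4, 0.2) = 0.4
  ~b: Gödel ¬ of 0.2 = 0 (operand ≠ 0)
  (a -> ~b): 0.2 > 0, so result = 0
  ((c \/ ((c -> b) \/ ~b)) \/ (a -> ~b)) = max(0.4, 0) = 0.4
Checking all 216 assignments confirms none give a value below 0.40.

0.40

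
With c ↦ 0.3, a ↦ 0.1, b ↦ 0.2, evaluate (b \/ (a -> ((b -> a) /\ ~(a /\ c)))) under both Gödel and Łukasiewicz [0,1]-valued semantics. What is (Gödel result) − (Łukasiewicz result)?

-0.80

Gödel evaluation:
  (b -> a): 0.2 > 0.1, so result = 0.1
  (a /\ c) = min(0.1, 0.3) = 0.1
  ~(a /\ c): Gödel ¬ of 0.1 = 0 (operand ≠ 0)
  ((b -> a) /\ ~(a /\ c)) = min(0.1, 0) = 0
  (a -> ((b -> a) /\ ~(a /\ c))): 0.1 > 0, so result = 0
  (b \/ (a -> ((b -> a) /\ ~(a /\ c)))) = max(0.2, 0) = 0.2
  Gödel value = 0.2
Łukasiewicz evaluation:
  (b -> a): min(1, 1 − 0.2 + 0.1) = 0.9
  (a /\ c) = min(0.1, 0.3) = 0.1
  ~(a /\ c): Łukasiewicz ¬ gives 1 − 0.1 = 0.9
  ((b -> a) /\ ~(a /\ c)) = min(0.9, 0.9) = 0.9
  (a -> ((b -> a) /\ ~(a /\ c))): min(1, 1 − 0.1 + 0.9) = 1
  (b \/ (a -> ((b -> a) /\ ~(a /\ c)))) = max(0.2, 1) = 1
  Łukasiewicz value = 1
Difference: 0.2 − 1 = -0.80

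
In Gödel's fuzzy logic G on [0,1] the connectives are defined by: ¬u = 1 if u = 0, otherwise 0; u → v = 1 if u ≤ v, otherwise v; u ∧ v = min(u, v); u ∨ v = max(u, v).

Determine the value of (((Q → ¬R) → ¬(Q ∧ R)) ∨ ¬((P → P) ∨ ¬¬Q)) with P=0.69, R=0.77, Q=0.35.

¬R: Gödel ¬ of 0.77 = 0 (operand ≠ 0)
(Q → ¬R): 0.35 > 0, so result = 0
(Q ∧ R) = min(0.35, 0.77) = 0.35
¬(Q ∧ R): Gödel ¬ of 0.35 = 0 (operand ≠ 0)
((Q → ¬R) → ¬(Q ∧ R)): 0 ≤ 0, so result = 1
(P → P): 0.69 ≤ 0.69, so result = 1
¬Q: Gödel ¬ of 0.35 = 0 (operand ≠ 0)
¬¬Q: Gödel ¬ of 0 = 1 (operand is 0)
((P → P) ∨ ¬¬Q) = max(1, 1) = 1
¬((P → P) ∨ ¬¬Q): Gödel ¬ of 1 = 0 (operand ≠ 0)
(((Q → ¬R) → ¬(Q ∧ R)) ∨ ¬((P → P) ∨ ¬¬Q)) = max(1, 0) = 1

1.00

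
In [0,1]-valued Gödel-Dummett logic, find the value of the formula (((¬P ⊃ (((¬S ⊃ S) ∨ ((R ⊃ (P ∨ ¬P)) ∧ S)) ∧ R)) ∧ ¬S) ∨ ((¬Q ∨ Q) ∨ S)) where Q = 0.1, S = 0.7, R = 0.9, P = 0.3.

¬P: Gödel ¬ of 0.3 = 0 (operand ≠ 0)
¬S: Gödel ¬ of 0.7 = 0 (operand ≠ 0)
(¬S ⊃ S): 0 ≤ 0.7, so result = 1
¬P: Gödel ¬ of 0.3 = 0 (operand ≠ 0)
(P ∨ ¬P) = max(0.3, 0) = 0.3
(R ⊃ (P ∨ ¬P)): 0.9 > 0.3, so result = 0.3
((R ⊃ (P ∨ ¬P)) ∧ S) = min(0.3, 0.7) = 0.3
((¬S ⊃ S) ∨ ((R ⊃ (P ∨ ¬P)) ∧ S)) = max(1, 0.3) = 1
(((¬S ⊃ S) ∨ ((R ⊃ (P ∨ ¬P)) ∧ S)) ∧ R) = min(1, 0.9) = 0.9
(¬P ⊃ (((¬S ⊃ S) ∨ ((R ⊃ (P ∨ ¬P)) ∧ S)) ∧ R)): 0 ≤ 0.9, so result = 1
¬S: Gödel ¬ of 0.7 = 0 (operand ≠ 0)
((¬P ⊃ (((¬S ⊃ S) ∨ ((R ⊃ (P ∨ ¬P)) ∧ S)) ∧ R)) ∧ ¬S) = min(1, 0) = 0
¬Q: Gödel ¬ of 0.1 = 0 (operand ≠ 0)
(¬Q ∨ Q) = max(0, 0.1) = 0.1
((¬Q ∨ Q) ∨ S) = max(0.1, 0.7) = 0.7
(((¬P ⊃ (((¬S ⊃ S) ∨ ((R ⊃ (P ∨ ¬P)) ∧ S)) ∧ R)) ∧ ¬S) ∨ ((¬Q ∨ Q) ∨ S)) = max(0, 0.7) = 0.7

0.70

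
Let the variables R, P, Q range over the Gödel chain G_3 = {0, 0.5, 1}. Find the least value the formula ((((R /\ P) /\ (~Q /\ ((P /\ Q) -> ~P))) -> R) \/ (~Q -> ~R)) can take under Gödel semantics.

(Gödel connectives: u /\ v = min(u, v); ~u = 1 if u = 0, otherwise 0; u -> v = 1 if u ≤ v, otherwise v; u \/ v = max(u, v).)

1.00

Every assignment gives 1. For instance at R = 0, P = 0, Q = 0:
  (R /\ P) = min(0, 0) = 0
  ~Q: Gödel ¬ of 0 = 1 (operand is 0)
  (P /\ Q) = min(0, 0) = 0
  ~P: Gödel ¬ of 0 = 1 (operand is 0)
  ((P /\ Q) -> ~P): 0 ≤ 1, so result = 1
  (~Q /\ ((P /\ Q) -> ~P)) = min(1, 1) = 1
  ((R /\ P) /\ (~Q /\ ((P /\ Q) -> ~P))) = min(0, 1) = 0
  (((R /\ P) /\ (~Q /\ ((P /\ Q) -> ~P))) -> R): 0 ≤ 0, so result = 1
  ~Q: Gödel ¬ of 0 = 1 (operand is 0)
  ~R: Gödel ¬ of 0 = 1 (operand is 0)
  (~Q -> ~R): 1 ≤ 1, so result = 1
  ((((R /\ P) /\ (~Q /\ ((P /\ Q) -> ~P))) -> R) \/ (~Q -> ~R)) = max(1, 1) = 1
All 27 assignments give value 1 — the formula is a G_3-tautology.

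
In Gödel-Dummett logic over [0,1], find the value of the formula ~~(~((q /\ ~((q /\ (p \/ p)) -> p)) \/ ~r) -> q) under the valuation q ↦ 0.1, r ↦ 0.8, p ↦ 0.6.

1.00

(p \/ p) = max(0.6, 0.6) = 0.6
(q /\ (p \/ p)) = min(0.1, 0.6) = 0.1
((q /\ (p \/ p)) -> p): 0.1 ≤ 0.6, so result = 1
~((q /\ (p \/ p)) -> p): Gödel ¬ of 1 = 0 (operand ≠ 0)
(q /\ ~((q /\ (p \/ p)) -> p)) = min(0.1, 0) = 0
~r: Gödel ¬ of 0.8 = 0 (operand ≠ 0)
((q /\ ~((q /\ (p \/ p)) -> p)) \/ ~r) = max(0, 0) = 0
~((q /\ ~((q /\ (p \/ p)) -> p)) \/ ~r): Gödel ¬ of 0 = 1 (operand is 0)
(~((q /\ ~((q /\ (p \/ p)) -> p)) \/ ~r) -> q): 1 > 0.1, so result = 0.1
~(~((q /\ ~((q /\ (p \/ p)) -> p)) \/ ~r) -> q): Gödel ¬ of 0.1 = 0 (operand ≠ 0)
~~(~((q /\ ~((q /\ (p \/ p)) -> p)) \/ ~r) -> q): Gödel ¬ of 0 = 1 (operand is 0)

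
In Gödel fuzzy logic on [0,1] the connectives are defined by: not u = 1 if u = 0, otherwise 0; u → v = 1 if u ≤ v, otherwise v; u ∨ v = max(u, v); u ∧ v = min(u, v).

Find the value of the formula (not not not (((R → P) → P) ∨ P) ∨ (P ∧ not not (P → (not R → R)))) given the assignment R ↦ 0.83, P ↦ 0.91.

(R → P): 0.83 ≤ 0.91, so result = 1
((R → P) → P): 1 > 0.91, so result = 0.91
(((R → P) → P) ∨ P) = max(0.91, 0.91) = 0.91
not (((R → P) → P) ∨ P): Gödel ¬ of 0.91 = 0 (operand ≠ 0)
not not (((R → P) → P) ∨ P): Gödel ¬ of 0 = 1 (operand is 0)
not not not (((R → P) → P) ∨ P): Gödel ¬ of 1 = 0 (operand ≠ 0)
not R: Gödel ¬ of 0.83 = 0 (operand ≠ 0)
(not R → R): 0 ≤ 0.83, so result = 1
(P → (not R → R)): 0.91 ≤ 1, so result = 1
not (P → (not R → R)): Gödel ¬ of 1 = 0 (operand ≠ 0)
not not (P → (not R → R)): Gödel ¬ of 0 = 1 (operand is 0)
(P ∧ not not (P → (not R → R))) = min(0.91, 1) = 0.91
(not not not (((R → P) → P) ∨ P) ∨ (P ∧ not not (P → (not R → R)))) = max(0, 0.91) = 0.91

0.91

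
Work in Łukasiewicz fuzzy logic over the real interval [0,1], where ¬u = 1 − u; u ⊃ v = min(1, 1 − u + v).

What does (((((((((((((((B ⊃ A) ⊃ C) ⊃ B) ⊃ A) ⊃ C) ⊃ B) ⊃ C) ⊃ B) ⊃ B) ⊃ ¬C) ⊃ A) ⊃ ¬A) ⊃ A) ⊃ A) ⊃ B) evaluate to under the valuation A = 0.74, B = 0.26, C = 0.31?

(B ⊃ A): min(1, 1 − 0.26 + 0.74) = 1
((B ⊃ A) ⊃ C): min(1, 1 − 1 + 0.31) = 0.31
(((B ⊃ A) ⊃ C) ⊃ B): min(1, 1 − 0.31 + 0.26) = 0.95
((((B ⊃ A) ⊃ C) ⊃ B) ⊃ A): min(1, 1 − 0.95 + 0.74) = 0.79
(((((B ⊃ A) ⊃ C) ⊃ B) ⊃ A) ⊃ C): min(1, 1 − 0.79 + 0.31) = 0.52
((((((B ⊃ A) ⊃ C) ⊃ B) ⊃ A) ⊃ C) ⊃ B): min(1, 1 − 0.52 + 0.26) = 0.74
(((((((B ⊃ A) ⊃ C) ⊃ B) ⊃ A) ⊃ C) ⊃ B) ⊃ C): min(1, 1 − 0.74 + 0.31) = 0.57
((((((((B ⊃ A) ⊃ C) ⊃ B) ⊃ A) ⊃ C) ⊃ B) ⊃ C) ⊃ B): min(1, 1 − 0.57 + 0.26) = 0.69
(((((((((B ⊃ A) ⊃ C) ⊃ B) ⊃ A) ⊃ C) ⊃ B) ⊃ C) ⊃ B) ⊃ B): min(1, 1 − 0.69 + 0.26) = 0.57
¬C: Łukasiewicz ¬ gives 1 − 0.31 = 0.69
((((((((((B ⊃ A) ⊃ C) ⊃ B) ⊃ A) ⊃ C) ⊃ B) ⊃ C) ⊃ B) ⊃ B) ⊃ ¬C): min(1, 1 − 0.57 + 0.69) = 1
(((((((((((B ⊃ A) ⊃ C) ⊃ B) ⊃ A) ⊃ C) ⊃ B) ⊃ C) ⊃ B) ⊃ B) ⊃ ¬C) ⊃ A): min(1, 1 − 1 + 0.74) = 0.74
¬A: Łukasiewicz ¬ gives 1 − 0.74 = 0.26
((((((((((((B ⊃ A) ⊃ C) ⊃ B) ⊃ A) ⊃ C) ⊃ B) ⊃ C) ⊃ B) ⊃ B) ⊃ ¬C) ⊃ A) ⊃ ¬A): min(1, 1 − 0.74 + 0.26) = 0.52
(((((((((((((B ⊃ A) ⊃ C) ⊃ B) ⊃ A) ⊃ C) ⊃ B) ⊃ C) ⊃ B) ⊃ B) ⊃ ¬C) ⊃ A) ⊃ ¬A) ⊃ A): min(1, 1 − 0.52 + 0.74) = 1
((((((((((((((B ⊃ A) ⊃ C) ⊃ B) ⊃ A) ⊃ C) ⊃ B) ⊃ C) ⊃ B) ⊃ B) ⊃ ¬C) ⊃ A) ⊃ ¬A) ⊃ A) ⊃ A): min(1, 1 − 1 + 0.74) = 0.74
(((((((((((((((B ⊃ A) ⊃ C) ⊃ B) ⊃ A) ⊃ C) ⊃ B) ⊃ C) ⊃ B) ⊃ B) ⊃ ¬C) ⊃ A) ⊃ ¬A) ⊃ A) ⊃ A) ⊃ B): min(1, 1 − 0.74 + 0.26) = 0.52

0.52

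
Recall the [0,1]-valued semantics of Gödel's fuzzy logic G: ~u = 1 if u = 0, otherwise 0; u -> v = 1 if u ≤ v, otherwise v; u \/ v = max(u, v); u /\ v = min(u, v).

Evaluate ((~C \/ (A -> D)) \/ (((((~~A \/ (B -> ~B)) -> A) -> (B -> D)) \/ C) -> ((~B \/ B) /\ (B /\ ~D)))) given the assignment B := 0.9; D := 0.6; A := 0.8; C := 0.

1.00

~C: Gödel ¬ of 0 = 1 (operand is 0)
(A -> D): 0.8 > 0.6, so result = 0.6
(~C \/ (A -> D)) = max(1, 0.6) = 1
~A: Gödel ¬ of 0.8 = 0 (operand ≠ 0)
~~A: Gödel ¬ of 0 = 1 (operand is 0)
~B: Gödel ¬ of 0.9 = 0 (operand ≠ 0)
(B -> ~B): 0.9 > 0, so result = 0
(~~A \/ (B -> ~B)) = max(1, 0) = 1
((~~A \/ (B -> ~B)) -> A): 1 > 0.8, so result = 0.8
(B -> D): 0.9 > 0.6, so result = 0.6
(((~~A \/ (B -> ~B)) -> A) -> (B -> D)): 0.8 > 0.6, so result = 0.6
((((~~A \/ (B -> ~B)) -> A) -> (B -> D)) \/ C) = max(0.6, 0) = 0.6
~B: Gödel ¬ of 0.9 = 0 (operand ≠ 0)
(~B \/ B) = max(0, 0.9) = 0.9
~D: Gödel ¬ of 0.6 = 0 (operand ≠ 0)
(B /\ ~D) = min(0.9, 0) = 0
((~B \/ B) /\ (B /\ ~D)) = min(0.9, 0) = 0
(((((~~A \/ (B -> ~B)) -> A) -> (B -> D)) \/ C) -> ((~B \/ B) /\ (B /\ ~D))): 0.6 > 0, so result = 0
((~C \/ (A -> D)) \/ (((((~~A \/ (B -> ~B)) -> A) -> (B -> D)) \/ C) -> ((~B \/ B) /\ (B /\ ~D)))) = max(1, 0) = 1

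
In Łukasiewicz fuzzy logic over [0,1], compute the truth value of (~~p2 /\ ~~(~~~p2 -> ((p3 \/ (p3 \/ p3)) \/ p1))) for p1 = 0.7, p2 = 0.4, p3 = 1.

0.40

~p2: Łukasiewicz ¬ gives 1 − 0.4 = 0.6
~~p2: Łukasiewicz ¬ gives 1 − 0.6 = 0.4
~p2: Łukasiewicz ¬ gives 1 − 0.4 = 0.6
~~p2: Łukasiewicz ¬ gives 1 − 0.6 = 0.4
~~~p2: Łukasiewicz ¬ gives 1 − 0.4 = 0.6
(p3 \/ p3) = max(1, 1) = 1
(p3 \/ (p3 \/ p3)) = max(1, 1) = 1
((p3 \/ (p3 \/ p3)) \/ p1) = max(1, 0.7) = 1
(~~~p2 -> ((p3 \/ (p3 \/ p3)) \/ p1)): min(1, 1 − 0.6 + 1) = 1
~(~~~p2 -> ((p3 \/ (p3 \/ p3)) \/ p1)): Łukasiewicz ¬ gives 1 − 1 = 0
~~(~~~p2 -> ((p3 \/ (p3 \/ p3)) \/ p1)): Łukasiewicz ¬ gives 1 − 0 = 1
(~~p2 /\ ~~(~~~p2 -> ((p3 \/ (p3 \/ p3)) \/ p1))) = min(0.4, 1) = 0.4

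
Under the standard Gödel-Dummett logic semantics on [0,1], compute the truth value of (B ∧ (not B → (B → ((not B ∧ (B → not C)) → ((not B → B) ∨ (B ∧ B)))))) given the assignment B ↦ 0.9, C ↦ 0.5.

not B: Gödel ¬ of 0.9 = 0 (operand ≠ 0)
not B: Gödel ¬ of 0.9 = 0 (operand ≠ 0)
not C: Gödel ¬ of 0.5 = 0 (operand ≠ 0)
(B → not C): 0.9 > 0, so result = 0
(not B ∧ (B → not C)) = min(0, 0) = 0
not B: Gödel ¬ of 0.9 = 0 (operand ≠ 0)
(not B → B): 0 ≤ 0.9, so result = 1
(B ∧ B) = min(0.9, 0.9) = 0.9
((not B → B) ∨ (B ∧ B)) = max(1, 0.9) = 1
((not B ∧ (B → not C)) → ((not B → B) ∨ (B ∧ B))): 0 ≤ 1, so result = 1
(B → ((not B ∧ (B → not C)) → ((not B → B) ∨ (B ∧ B)))): 0.9 ≤ 1, so result = 1
(not B → (B → ((not B ∧ (B → not C)) → ((not B → B) ∨ (B ∧ B))))): 0 ≤ 1, so result = 1
(B ∧ (not B → (B → ((not B ∧ (B → not C)) → ((not B → B) ∨ (B ∧ B)))))) = min(0.9, 1) = 0.9

0.90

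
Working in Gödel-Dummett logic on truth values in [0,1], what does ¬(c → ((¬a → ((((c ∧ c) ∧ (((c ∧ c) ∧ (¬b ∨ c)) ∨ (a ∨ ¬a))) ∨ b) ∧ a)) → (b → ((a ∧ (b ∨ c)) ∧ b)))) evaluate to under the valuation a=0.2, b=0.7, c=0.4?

¬a: Gödel ¬ of 0.2 = 0 (operand ≠ 0)
(c ∧ c) = min(0.4, 0.4) = 0.4
(c ∧ c) = min(0.4, 0.4) = 0.4
¬b: Gödel ¬ of 0.7 = 0 (operand ≠ 0)
(¬b ∨ c) = max(0, 0.4) = 0.4
((c ∧ c) ∧ (¬b ∨ c)) = min(0.4, 0.4) = 0.4
¬a: Gödel ¬ of 0.2 = 0 (operand ≠ 0)
(a ∨ ¬a) = max(0.2, 0) = 0.2
(((c ∧ c) ∧ (¬b ∨ c)) ∨ (a ∨ ¬a)) = max(0.4, 0.2) = 0.4
((c ∧ c) ∧ (((c ∧ c) ∧ (¬b ∨ c)) ∨ (a ∨ ¬a))) = min(0.4, 0.4) = 0.4
(((c ∧ c) ∧ (((c ∧ c) ∧ (¬b ∨ c)) ∨ (a ∨ ¬a))) ∨ b) = max(0.4, 0.7) = 0.7
((((c ∧ c) ∧ (((c ∧ c) ∧ (¬b ∨ c)) ∨ (a ∨ ¬a))) ∨ b) ∧ a) = min(0.7, 0.2) = 0.2
(¬a → ((((c ∧ c) ∧ (((c ∧ c) ∧ (¬b ∨ c)) ∨ (a ∨ ¬a))) ∨ b) ∧ a)): 0 ≤ 0.2, so result = 1
(b ∨ c) = max(0.7, 0.4) = 0.7
(a ∧ (b ∨ c)) = min(0.2, 0.7) = 0.2
((a ∧ (b ∨ c)) ∧ b) = min(0.2, 0.7) = 0.2
(b → ((a ∧ (b ∨ c)) ∧ b)): 0.7 > 0.2, so result = 0.2
((¬a → ((((c ∧ c) ∧ (((c ∧ c) ∧ (¬b ∨ c)) ∨ (a ∨ ¬a))) ∨ b) ∧ a)) → (b → ((a ∧ (b ∨ c)) ∧ b))): 1 > 0.2, so result = 0.2
(c → ((¬a → ((((c ∧ c) ∧ (((c ∧ c) ∧ (¬b ∨ c)) ∨ (a ∨ ¬a))) ∨ b) ∧ a)) → (b → ((a ∧ (b ∨ c)) ∧ b)))): 0.4 > 0.2, so result = 0.2
¬(c → ((¬a → ((((c ∧ c) ∧ (((c ∧ c) ∧ (¬b ∨ c)) ∨ (a ∨ ¬a))) ∨ b) ∧ a)) → (b → ((a ∧ (b ∨ c)) ∧ b)))): Gödel ¬ of 0.2 = 0 (operand ≠ 0)

0.00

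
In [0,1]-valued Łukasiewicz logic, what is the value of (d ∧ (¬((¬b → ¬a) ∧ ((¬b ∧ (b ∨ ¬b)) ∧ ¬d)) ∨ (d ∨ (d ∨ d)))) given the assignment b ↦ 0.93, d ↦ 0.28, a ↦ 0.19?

¬b: Łukasiewicz ¬ gives 1 − 0.93 = 0.07
¬a: Łukasiewicz ¬ gives 1 − 0.19 = 0.81
(¬b → ¬a): min(1, 1 − 0.07 + 0.81) = 1
¬b: Łukasiewicz ¬ gives 1 − 0.93 = 0.07
¬b: Łukasiewicz ¬ gives 1 − 0.93 = 0.07
(b ∨ ¬b) = max(0.93, 0.07) = 0.93
(¬b ∧ (b ∨ ¬b)) = min(0.07, 0.93) = 0.07
¬d: Łukasiewicz ¬ gives 1 − 0.28 = 0.72
((¬b ∧ (b ∨ ¬b)) ∧ ¬d) = min(0.07, 0.72) = 0.07
((¬b → ¬a) ∧ ((¬b ∧ (b ∨ ¬b)) ∧ ¬d)) = min(1, 0.07) = 0.07
¬((¬b → ¬a) ∧ ((¬b ∧ (b ∨ ¬b)) ∧ ¬d)): Łukasiewicz ¬ gives 1 − 0.07 = 0.93
(d ∨ d) = max(0.28, 0.28) = 0.28
(d ∨ (d ∨ d)) = max(0.28, 0.28) = 0.28
(¬((¬b → ¬a) ∧ ((¬b ∧ (b ∨ ¬b)) ∧ ¬d)) ∨ (d ∨ (d ∨ d))) = max(0.93, 0.28) = 0.93
(d ∧ (¬((¬b → ¬a) ∧ ((¬b ∧ (b ∨ ¬b)) ∧ ¬d)) ∨ (d ∨ (d ∨ d)))) = min(0.28, 0.93) = 0.28

0.28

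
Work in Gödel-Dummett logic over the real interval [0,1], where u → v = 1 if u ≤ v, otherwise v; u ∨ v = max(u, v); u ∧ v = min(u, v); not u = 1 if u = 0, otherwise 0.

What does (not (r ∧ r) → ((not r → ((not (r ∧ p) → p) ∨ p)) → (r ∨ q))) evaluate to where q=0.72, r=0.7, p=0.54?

(r ∧ r) = min(0.7, 0.7) = 0.7
not (r ∧ r): Gödel ¬ of 0.7 = 0 (operand ≠ 0)
not r: Gödel ¬ of 0.7 = 0 (operand ≠ 0)
(r ∧ p) = min(0.7, 0.54) = 0.54
not (r ∧ p): Gödel ¬ of 0.54 = 0 (operand ≠ 0)
(not (r ∧ p) → p): 0 ≤ 0.54, so result = 1
((not (r ∧ p) → p) ∨ p) = max(1, 0.54) = 1
(not r → ((not (r ∧ p) → p) ∨ p)): 0 ≤ 1, so result = 1
(r ∨ q) = max(0.7, 0.72) = 0.72
((not r → ((not (r ∧ p) → p) ∨ p)) → (r ∨ q)): 1 > 0.72, so result = 0.72
(not (r ∧ r) → ((not r → ((not (r ∧ p) → p) ∨ p)) → (r ∨ q))): 0 ≤ 0.72, so result = 1

1.00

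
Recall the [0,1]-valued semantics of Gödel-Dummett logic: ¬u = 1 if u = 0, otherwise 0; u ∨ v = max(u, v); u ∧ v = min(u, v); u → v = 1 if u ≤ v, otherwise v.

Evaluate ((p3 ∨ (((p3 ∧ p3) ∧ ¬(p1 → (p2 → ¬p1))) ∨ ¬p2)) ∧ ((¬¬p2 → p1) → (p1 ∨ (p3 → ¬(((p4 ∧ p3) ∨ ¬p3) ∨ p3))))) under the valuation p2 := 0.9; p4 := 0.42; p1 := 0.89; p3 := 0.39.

0.39

(p3 ∧ p3) = min(0.39, 0.39) = 0.39
¬p1: Gödel ¬ of 0.89 = 0 (operand ≠ 0)
(p2 → ¬p1): 0.9 > 0, so result = 0
(p1 → (p2 → ¬p1)): 0.89 > 0, so result = 0
¬(p1 → (p2 → ¬p1)): Gödel ¬ of 0 = 1 (operand is 0)
((p3 ∧ p3) ∧ ¬(p1 → (p2 → ¬p1))) = min(0.39, 1) = 0.39
¬p2: Gödel ¬ of 0.9 = 0 (operand ≠ 0)
(((p3 ∧ p3) ∧ ¬(p1 → (p2 → ¬p1))) ∨ ¬p2) = max(0.39, 0) = 0.39
(p3 ∨ (((p3 ∧ p3) ∧ ¬(p1 → (p2 → ¬p1))) ∨ ¬p2)) = max(0.39, 0.39) = 0.39
¬p2: Gödel ¬ of 0.9 = 0 (operand ≠ 0)
¬¬p2: Gödel ¬ of 0 = 1 (operand is 0)
(¬¬p2 → p1): 1 > 0.89, so result = 0.89
(p4 ∧ p3) = min(0.42, 0.39) = 0.39
¬p3: Gödel ¬ of 0.39 = 0 (operand ≠ 0)
((p4 ∧ p3) ∨ ¬p3) = max(0.39, 0) = 0.39
(((p4 ∧ p3) ∨ ¬p3) ∨ p3) = max(0.39, 0.39) = 0.39
¬(((p4 ∧ p3) ∨ ¬p3) ∨ p3): Gödel ¬ of 0.39 = 0 (operand ≠ 0)
(p3 → ¬(((p4 ∧ p3) ∨ ¬p3) ∨ p3)): 0.39 > 0, so result = 0
(p1 ∨ (p3 → ¬(((p4 ∧ p3) ∨ ¬p3) ∨ p3))) = max(0.89, 0) = 0.89
((¬¬p2 → p1) → (p1 ∨ (p3 → ¬(((p4 ∧ p3) ∨ ¬p3) ∨ p3)))): 0.89 ≤ 0.89, so result = 1
((p3 ∨ (((p3 ∧ p3) ∧ ¬(p1 → (p2 → ¬p1))) ∨ ¬p2)) ∧ ((¬¬p2 → p1) → (p1 ∨ (p3 → ¬(((p4 ∧ p3) ∨ ¬p3) ∨ p3))))) = min(0.39, 1) = 0.39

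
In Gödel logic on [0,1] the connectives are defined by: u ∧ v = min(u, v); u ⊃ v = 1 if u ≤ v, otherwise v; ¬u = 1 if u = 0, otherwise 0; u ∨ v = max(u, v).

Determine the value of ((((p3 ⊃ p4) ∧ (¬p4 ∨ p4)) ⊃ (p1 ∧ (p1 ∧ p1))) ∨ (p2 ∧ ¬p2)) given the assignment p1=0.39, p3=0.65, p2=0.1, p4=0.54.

0.39

(p3 ⊃ p4): 0.65 > 0.54, so result = 0.54
¬p4: Gödel ¬ of 0.54 = 0 (operand ≠ 0)
(¬p4 ∨ p4) = max(0, 0.54) = 0.54
((p3 ⊃ p4) ∧ (¬p4 ∨ p4)) = min(0.54, 0.54) = 0.54
(p1 ∧ p1) = min(0.39, 0.39) = 0.39
(p1 ∧ (p1 ∧ p1)) = min(0.39, 0.39) = 0.39
(((p3 ⊃ p4) ∧ (¬p4 ∨ p4)) ⊃ (p1 ∧ (p1 ∧ p1))): 0.54 > 0.39, so result = 0.39
¬p2: Gödel ¬ of 0.1 = 0 (operand ≠ 0)
(p2 ∧ ¬p2) = min(0.1, 0) = 0
((((p3 ⊃ p4) ∧ (¬p4 ∨ p4)) ⊃ (p1 ∧ (p1 ∧ p1))) ∨ (p2 ∧ ¬p2)) = max(0.39, 0) = 0.39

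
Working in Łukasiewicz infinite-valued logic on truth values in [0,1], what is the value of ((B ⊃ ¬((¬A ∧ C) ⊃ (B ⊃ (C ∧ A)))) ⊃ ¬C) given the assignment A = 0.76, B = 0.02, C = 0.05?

0.97

¬A: Łukasiewicz ¬ gives 1 − 0.76 = 0.24
(¬A ∧ C) = min(0.24, 0.05) = 0.05
(C ∧ A) = min(0.05, 0.76) = 0.05
(B ⊃ (C ∧ A)): min(1, 1 − 0.02 + 0.05) = 1
((¬A ∧ C) ⊃ (B ⊃ (C ∧ A))): min(1, 1 − 0.05 + 1) = 1
¬((¬A ∧ C) ⊃ (B ⊃ (C ∧ A))): Łukasiewicz ¬ gives 1 − 1 = 0
(B ⊃ ¬((¬A ∧ C) ⊃ (B ⊃ (C ∧ A)))): min(1, 1 − 0.02 + 0) = 0.98
¬C: Łukasiewicz ¬ gives 1 − 0.05 = 0.95
((B ⊃ ¬((¬A ∧ C) ⊃ (B ⊃ (C ∧ A)))) ⊃ ¬C): min(1, 1 − 0.98 + 0.95) = 0.97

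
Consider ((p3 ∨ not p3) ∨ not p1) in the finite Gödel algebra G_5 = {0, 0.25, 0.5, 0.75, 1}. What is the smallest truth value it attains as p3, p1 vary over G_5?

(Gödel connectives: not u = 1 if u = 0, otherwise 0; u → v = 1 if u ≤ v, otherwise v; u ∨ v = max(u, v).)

0.25

The minimum is attained at p3 = 0.25, p1 = 0.25:
  not p3: Gödel ¬ of 0.25 = 0 (operand ≠ 0)
  (p3 ∨ not p3) = max(0.25, 0) = 0.25
  not p1: Gödel ¬ of 0.25 = 0 (operand ≠ 0)
  ((p3 ∨ not p3) ∨ not p1) = max(0.25, 0) = 0.25
Checking all 25 assignments confirms none give a value below 0.25.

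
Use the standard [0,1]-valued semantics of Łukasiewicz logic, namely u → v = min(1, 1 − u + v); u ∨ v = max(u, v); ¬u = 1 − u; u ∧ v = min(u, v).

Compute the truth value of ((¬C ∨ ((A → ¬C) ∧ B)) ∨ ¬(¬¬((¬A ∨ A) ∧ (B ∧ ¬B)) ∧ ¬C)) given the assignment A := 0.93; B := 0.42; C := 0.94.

0.94

¬C: Łukasiewicz ¬ gives 1 − 0.94 = 0.06
¬C: Łukasiewicz ¬ gives 1 − 0.94 = 0.06
(A → ¬C): min(1, 1 − 0.93 + 0.06) = 0.13
((A → ¬C) ∧ B) = min(0.13, 0.42) = 0.13
(¬C ∨ ((A → ¬C) ∧ B)) = max(0.06, 0.13) = 0.13
¬A: Łukasiewicz ¬ gives 1 − 0.93 = 0.07
(¬A ∨ A) = max(0.07, 0.93) = 0.93
¬B: Łukasiewicz ¬ gives 1 − 0.42 = 0.58
(B ∧ ¬B) = min(0.42, 0.58) = 0.42
((¬A ∨ A) ∧ (B ∧ ¬B)) = min(0.93, 0.42) = 0.42
¬((¬A ∨ A) ∧ (B ∧ ¬B)): Łukasiewicz ¬ gives 1 − 0.42 = 0.58
¬¬((¬A ∨ A) ∧ (B ∧ ¬B)): Łukasiewicz ¬ gives 1 − 0.58 = 0.42
¬C: Łukasiewicz ¬ gives 1 − 0.94 = 0.06
(¬¬((¬A ∨ A) ∧ (B ∧ ¬B)) ∧ ¬C) = min(0.42, 0.06) = 0.06
¬(¬¬((¬A ∨ A) ∧ (B ∧ ¬B)) ∧ ¬C): Łukasiewicz ¬ gives 1 − 0.06 = 0.94
((¬C ∨ ((A → ¬C) ∧ B)) ∨ ¬(¬¬((¬A ∨ A) ∧ (B ∧ ¬B)) ∧ ¬C)) = max(0.13, 0.94) = 0.94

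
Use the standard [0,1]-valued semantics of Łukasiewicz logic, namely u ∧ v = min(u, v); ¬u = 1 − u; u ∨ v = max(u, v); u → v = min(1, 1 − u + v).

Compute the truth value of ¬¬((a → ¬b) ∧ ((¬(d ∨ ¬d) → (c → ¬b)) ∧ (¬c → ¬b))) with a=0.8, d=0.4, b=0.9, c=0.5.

0.30

¬b: Łukasiewicz ¬ gives 1 − 0.9 = 0.1
(a → ¬b): min(1, 1 − 0.8 + 0.1) = 0.3
¬d: Łukasiewicz ¬ gives 1 − 0.4 = 0.6
(d ∨ ¬d) = max(0.4, 0.6) = 0.6
¬(d ∨ ¬d): Łukasiewicz ¬ gives 1 − 0.6 = 0.4
¬b: Łukasiewicz ¬ gives 1 − 0.9 = 0.1
(c → ¬b): min(1, 1 − 0.5 + 0.1) = 0.6
(¬(d ∨ ¬d) → (c → ¬b)): min(1, 1 − 0.4 + 0.6) = 1
¬c: Łukasiewicz ¬ gives 1 − 0.5 = 0.5
¬b: Łukasiewicz ¬ gives 1 − 0.9 = 0.1
(¬c → ¬b): min(1, 1 − 0.5 + 0.1) = 0.6
((¬(d ∨ ¬d) → (c → ¬b)) ∧ (¬c → ¬b)) = min(1, 0.6) = 0.6
((a → ¬b) ∧ ((¬(d ∨ ¬d) → (c → ¬b)) ∧ (¬c → ¬b))) = min(0.3, 0.6) = 0.3
¬((a → ¬b) ∧ ((¬(d ∨ ¬d) → (c → ¬b)) ∧ (¬c → ¬b))): Łukasiewicz ¬ gives 1 − 0.3 = 0.7
¬¬((a → ¬b) ∧ ((¬(d ∨ ¬d) → (c → ¬b)) ∧ (¬c → ¬b))): Łukasiewicz ¬ gives 1 − 0.7 = 0.3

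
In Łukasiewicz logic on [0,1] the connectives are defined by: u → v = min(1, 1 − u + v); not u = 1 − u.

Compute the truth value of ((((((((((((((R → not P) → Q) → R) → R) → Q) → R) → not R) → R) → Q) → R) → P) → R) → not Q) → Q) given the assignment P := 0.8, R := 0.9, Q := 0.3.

0.60

not P: Łukasiewicz ¬ gives 1 − 0.8 = 0.2
(R → not P): min(1, 1 − 0.9 + 0.2) = 0.3
((R → not P) → Q): min(1, 1 − 0.3 + 0.3) = 1
(((R → not P) → Q) → R): min(1, 1 − 1 + 0.9) = 0.9
((((R → not P) → Q) → R) → R): min(1, 1 − 0.9 + 0.9) = 1
(((((R → not P) → Q) → R) → R) → Q): min(1, 1 − 1 + 0.3) = 0.3
((((((R → not P) → Q) → R) → R) → Q) → R): min(1, 1 − 0.3 + 0.9) = 1
not R: Łukasiewicz ¬ gives 1 − 0.9 = 0.1
(((((((R → not P) → Q) → R) → R) → Q) → R) → not R): min(1, 1 − 1 + 0.1) = 0.1
((((((((R → not P) → Q) → R) → R) → Q) → R) → not R) → R): min(1, 1 − 0.1 + 0.9) = 1
(((((((((R → not P) → Q) → R) → R) → Q) → R) → not R) → R) → Q): min(1, 1 − 1 + 0.3) = 0.3
((((((((((R → not P) → Q) → R) → R) → Q) → R) → not R) → R) → Q) → R): min(1, 1 − 0.3 + 0.9) = 1
(((((((((((R → not P) → Q) → R) → R) → Q) → R) → not R) → R) → Q) → R) → P): min(1, 1 − 1 + 0.8) = 0.8
((((((((((((R → not P) → Q) → R) → R) → Q) → R) → not R) → R) → Q) → R) → P) → R): min(1, 1 − 0.8 + 0.9) = 1
not Q: Łukasiewicz ¬ gives 1 − 0.3 = 0.7
(((((((((((((R → not P) → Q) → R) → R) → Q) → R) → not R) → R) → Q) → R) → P) → R) → not Q): min(1, 1 − 1 + 0.7) = 0.7
((((((((((((((R → not P) → Q) → R) → R) → Q) → R) → not R) → R) → Q) → R) → P) → R) → not Q) → Q): min(1, 1 − 0.7 + 0.3) = 0.6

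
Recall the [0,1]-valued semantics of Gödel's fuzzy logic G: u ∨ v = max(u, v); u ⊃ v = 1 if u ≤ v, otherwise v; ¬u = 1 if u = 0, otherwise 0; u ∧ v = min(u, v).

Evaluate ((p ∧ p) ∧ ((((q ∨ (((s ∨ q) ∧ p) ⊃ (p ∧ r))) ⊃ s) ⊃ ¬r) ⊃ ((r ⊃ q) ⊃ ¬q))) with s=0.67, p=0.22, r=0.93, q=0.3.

0.22

(p ∧ p) = min(0.22, 0.22) = 0.22
(s ∨ q) = max(0.67, 0.3) = 0.67
((s ∨ q) ∧ p) = min(0.67, 0.22) = 0.22
(p ∧ r) = min(0.22, 0.93) = 0.22
(((s ∨ q) ∧ p) ⊃ (p ∧ r)): 0.22 ≤ 0.22, so result = 1
(q ∨ (((s ∨ q) ∧ p) ⊃ (p ∧ r))) = max(0.3, 1) = 1
((q ∨ (((s ∨ q) ∧ p) ⊃ (p ∧ r))) ⊃ s): 1 > 0.67, so result = 0.67
¬r: Gödel ¬ of 0.93 = 0 (operand ≠ 0)
(((q ∨ (((s ∨ q) ∧ p) ⊃ (p ∧ r))) ⊃ s) ⊃ ¬r): 0.67 > 0, so result = 0
(r ⊃ q): 0.93 > 0.3, so result = 0.3
¬q: Gödel ¬ of 0.3 = 0 (operand ≠ 0)
((r ⊃ q) ⊃ ¬q): 0.3 > 0, so result = 0
((((q ∨ (((s ∨ q) ∧ p) ⊃ (p ∧ r))) ⊃ s) ⊃ ¬r) ⊃ ((r ⊃ q) ⊃ ¬q)): 0 ≤ 0, so result = 1
((p ∧ p) ∧ ((((q ∨ (((s ∨ q) ∧ p) ⊃ (p ∧ r))) ⊃ s) ⊃ ¬r) ⊃ ((r ⊃ q) ⊃ ¬q))) = min(0.22, 1) = 0.22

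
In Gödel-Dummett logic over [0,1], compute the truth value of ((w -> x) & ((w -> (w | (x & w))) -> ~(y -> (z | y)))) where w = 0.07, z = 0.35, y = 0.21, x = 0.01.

(w -> x): 0.07 > 0.01, so result = 0.01
(x & w) = min(0.01, 0.07) = 0.01
(w | (x & w)) = max(0.07, 0.01) = 0.07
(w -> (w | (x & w))): 0.07 ≤ 0.07, so result = 1
(z | y) = max(0.35, 0.21) = 0.35
(y -> (z | y)): 0.21 ≤ 0.35, so result = 1
~(y -> (z | y)): Gödel ¬ of 1 = 0 (operand ≠ 0)
((w -> (w | (x & w))) -> ~(y -> (z | y))): 1 > 0, so result = 0
((w -> x) & ((w -> (w | (x & w))) -> ~(y -> (z | y)))) = min(0.01, 0) = 0

0.00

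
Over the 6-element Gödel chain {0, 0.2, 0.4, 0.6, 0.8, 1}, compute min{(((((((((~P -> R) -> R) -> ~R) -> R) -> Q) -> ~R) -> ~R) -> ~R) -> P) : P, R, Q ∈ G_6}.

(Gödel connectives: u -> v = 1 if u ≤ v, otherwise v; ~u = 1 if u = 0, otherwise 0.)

0.00

The minimum is attained at P = 0, R = 0, Q = 0:
  ~P: Gödel ¬ of 0 = 1 (operand is 0)
  (~P -> R): 1 > 0, so result = 0
  ((~P -> R) -> R): 0 ≤ 0, so result = 1
  ~R: Gödel ¬ of 0 = 1 (operand is 0)
  (((~P -> R) -> R) -> ~R): 1 ≤ 1, so result = 1
  ((((~P -> R) -> R) -> ~R) -> R): 1 > 0, so result = 0
  (((((~P -> R) -> R) -> ~R) -> R) -> Q): 0 ≤ 0, so result = 1
  ~R: Gödel ¬ of 0 = 1 (operand is 0)
  ((((((~P -> R) -> R) -> ~R) -> R) -> Q) -> ~R): 1 ≤ 1, so result = 1
  ~R: Gödel ¬ of 0 = 1 (operand is 0)
  (((((((~P -> R) -> R) -> ~R) -> R) -> Q) -> ~R) -> ~R): 1 ≤ 1, so result = 1
  ~R: Gödel ¬ of 0 = 1 (operand is 0)
  ((((((((~P -> R) -> R) -> ~R) -> R) -> Q) -> ~R) -> ~R) -> ~R): 1 ≤ 1, so result = 1
  (((((((((~P -> R) -> R) -> ~R) -> R) -> Q) -> ~R) -> ~R) -> ~R) -> P): 1 > 0, so result = 0
Checking all 216 assignments confirms none give a value below 0.00.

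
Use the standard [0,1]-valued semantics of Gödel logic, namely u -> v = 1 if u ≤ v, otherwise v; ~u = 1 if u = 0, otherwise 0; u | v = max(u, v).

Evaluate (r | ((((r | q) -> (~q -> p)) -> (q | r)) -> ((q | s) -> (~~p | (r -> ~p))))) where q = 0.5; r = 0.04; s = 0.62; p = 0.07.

1.00

(r | q) = max(0.04, 0.5) = 0.5
~q: Gödel ¬ of 0.5 = 0 (operand ≠ 0)
(~q -> p): 0 ≤ 0.07, so result = 1
((r | q) -> (~q -> p)): 0.5 ≤ 1, so result = 1
(q | r) = max(0.5, 0.04) = 0.5
(((r | q) -> (~q -> p)) -> (q | r)): 1 > 0.5, so result = 0.5
(q | s) = max(0.5, 0.62) = 0.62
~p: Gödel ¬ of 0.07 = 0 (operand ≠ 0)
~~p: Gödel ¬ of 0 = 1 (operand is 0)
~p: Gödel ¬ of 0.07 = 0 (operand ≠ 0)
(r -> ~p): 0.04 > 0, so result = 0
(~~p | (r -> ~p)) = max(1, 0) = 1
((q | s) -> (~~p | (r -> ~p))): 0.62 ≤ 1, so result = 1
((((r | q) -> (~q -> p)) -> (q | r)) -> ((q | s) -> (~~p | (r -> ~p)))): 0.5 ≤ 1, so result = 1
(r | ((((r | q) -> (~q -> p)) -> (q | r)) -> ((q | s) -> (~~p | (r -> ~p))))) = max(0.04, 1) = 1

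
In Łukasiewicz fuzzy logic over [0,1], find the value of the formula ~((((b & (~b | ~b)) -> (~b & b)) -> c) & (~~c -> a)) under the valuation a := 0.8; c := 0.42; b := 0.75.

~b: Łukasiewicz ¬ gives 1 − 0.75 = 0.25
~b: Łukasiewicz ¬ gives 1 − 0.75 = 0.25
(~b | ~b) = max(0.25, 0.25) = 0.25
(b & (~b | ~b)) = min(0.75, 0.25) = 0.25
~b: Łukasiewicz ¬ gives 1 − 0.75 = 0.25
(~b & b) = min(0.25, 0.75) = 0.25
((b & (~b | ~b)) -> (~b & b)): min(1, 1 − 0.25 + 0.25) = 1
(((b & (~b | ~b)) -> (~b & b)) -> c): min(1, 1 − 1 + 0.42) = 0.42
~c: Łukasiewicz ¬ gives 1 − 0.42 = 0.58
~~c: Łukasiewicz ¬ gives 1 − 0.58 = 0.42
(~~c -> a): min(1, 1 − 0.42 + 0.8) = 1
((((b & (~b | ~b)) -> (~b & b)) -> c) & (~~c -> a)) = min(0.42, 1) = 0.42
~((((b & (~b | ~b)) -> (~b & b)) -> c) & (~~c -> a)): Łukasiewicz ¬ gives 1 − 0.42 = 0.58

0.58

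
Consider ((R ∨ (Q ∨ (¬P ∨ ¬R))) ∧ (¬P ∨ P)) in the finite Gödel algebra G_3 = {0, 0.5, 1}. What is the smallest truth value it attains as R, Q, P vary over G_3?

0.50

The minimum is attained at R = 0, Q = 0, P = 0.5:
  ¬P: Gödel ¬ of 0.5 = 0 (operand ≠ 0)
  ¬R: Gödel ¬ of 0 = 1 (operand is 0)
  (¬P ∨ ¬R) = max(0, 1) = 1
  (Q ∨ (¬P ∨ ¬R)) = max(0, 1) = 1
  (R ∨ (Q ∨ (¬P ∨ ¬R))) = max(0, 1) = 1
  ¬P: Gödel ¬ of 0.5 = 0 (operand ≠ 0)
  (¬P ∨ P) = max(0, 0.5) = 0.5
  ((R ∨ (Q ∨ (¬P ∨ ¬R))) ∧ (¬P ∨ P)) = min(1, 0.5) = 0.5
Checking all 27 assignments confirms none give a value below 0.50.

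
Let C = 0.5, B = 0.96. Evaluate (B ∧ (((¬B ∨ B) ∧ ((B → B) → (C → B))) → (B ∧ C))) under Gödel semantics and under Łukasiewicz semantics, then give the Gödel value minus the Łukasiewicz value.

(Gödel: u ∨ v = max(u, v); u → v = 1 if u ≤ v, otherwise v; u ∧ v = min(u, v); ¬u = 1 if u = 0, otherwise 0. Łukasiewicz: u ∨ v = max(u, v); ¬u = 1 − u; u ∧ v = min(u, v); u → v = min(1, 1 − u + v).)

Gödel evaluation:
  ¬B: Gödel ¬ of 0.96 = 0 (operand ≠ 0)
  (¬B ∨ B) = max(0, 0.96) = 0.96
  (B → B): 0.96 ≤ 0.96, so result = 1
  (C → B): 0.5 ≤ 0.96, so result = 1
  ((B → B) → (C → B)): 1 ≤ 1, so result = 1
  ((¬B ∨ B) ∧ ((B → B) → (C → B))) = min(0.96, 1) = 0.96
  (B ∧ C) = min(0.96, 0.5) = 0.5
  (((¬B ∨ B) ∧ ((B → B) → (C → B))) → (B ∧ C)): 0.96 > 0.5, so result = 0.5
  (B ∧ (((¬B ∨ B) ∧ ((B → B) → (C → B))) → (B ∧ C))) = min(0.96, 0.5) = 0.5
  Gödel value = 0.5
Łukasiewicz evaluation:
  ¬B: Łukasiewicz ¬ gives 1 − 0.96 = 0.04
  (¬B ∨ B) = max(0.04, 0.96) = 0.96
  (B → B): min(1, 1 − 0.96 + 0.96) = 1
  (C → B): min(1, 1 − 0.5 + 0.96) = 1
  ((B → B) → (C → B)): min(1, 1 − 1 + 1) = 1
  ((¬B ∨ B) ∧ ((B → B) → (C → B))) = min(0.96, 1) = 0.96
  (B ∧ C) = min(0.96, 0.5) = 0.5
  (((¬B ∨ B) ∧ ((B → B) → (C → B))) → (B ∧ C)): min(1, 1 − 0.96 + 0.5) = 0.54
  (B ∧ (((¬B ∨ B) ∧ ((B → B) → (C → B))) → (B ∧ C))) = min(0.96, 0.54) = 0.54
  Łukasiewicz value = 0.54
Difference: 0.5 − 0.54 = -0.04

-0.04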